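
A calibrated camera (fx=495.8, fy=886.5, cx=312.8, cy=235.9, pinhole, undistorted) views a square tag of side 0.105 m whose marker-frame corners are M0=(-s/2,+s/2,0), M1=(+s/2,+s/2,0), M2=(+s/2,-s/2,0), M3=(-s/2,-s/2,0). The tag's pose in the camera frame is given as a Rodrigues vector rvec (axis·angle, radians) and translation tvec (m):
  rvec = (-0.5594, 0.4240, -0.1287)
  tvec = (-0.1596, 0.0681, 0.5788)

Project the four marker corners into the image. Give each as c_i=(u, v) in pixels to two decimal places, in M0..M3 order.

Intrinsics K: fx=495.8, fy=886.5, cx=312.8, cy=235.9
Marker side s = 0.105 m; corners in marker frame (Z=0):
  M0 = (-0.0525, +0.0525, 0)
  M1 = (+0.0525, +0.0525, 0)
  M2 = (+0.0525, -0.0525, 0)
  M3 = (-0.0525, -0.0525, 0)
rvec = (-0.5594, 0.4240, -0.1287), |rvec| = θ = 0.71363 rad = 40.888°
Rodrigues: sinθ=0.65458, 1−cosθ=0.24401; R = I + sinθ·[k]× + (1−cosθ)·[k]×²:
    [+0.90593 +0.00441 +0.42341]
    [-0.23170 +0.84213 +0.48697]
    [-0.35442 -0.53926 +0.76393]
t = (-0.1596, 0.0681, 0.5788) m
M0: Pc = R·M0+t = (-0.20693, +0.12448, +0.56910); u = 495.8·(-0.20693)/0.56910 + 312.8 = 132.5215, v = 886.5·(+0.12448)/0.56910 + 235.9 = 429.8000
M1: Pc = R·M1+t = (-0.11181, +0.10015, +0.53188); u = 495.8·(-0.11181)/0.53188 + 312.8 = 208.5773, v = 886.5·(+0.10015)/0.53188 + 235.9 = 402.8186
M2: Pc = R·M2+t = (-0.11227, +0.01172, +0.58850); u = 495.8·(-0.11227)/0.58850 + 312.8 = 218.2151, v = 886.5·(+0.01172)/0.58850 + 235.9 = 253.5610
M3: Pc = R·M3+t = (-0.20739, +0.03605, +0.62572); u = 495.8·(-0.20739)/0.62572 + 312.8 = 148.4686, v = 886.5·(+0.03605)/0.62572 + 235.9 = 286.9779

c0=(132.52, 429.80) c1=(208.58, 402.82) c2=(218.22, 253.56) c3=(148.47, 286.98)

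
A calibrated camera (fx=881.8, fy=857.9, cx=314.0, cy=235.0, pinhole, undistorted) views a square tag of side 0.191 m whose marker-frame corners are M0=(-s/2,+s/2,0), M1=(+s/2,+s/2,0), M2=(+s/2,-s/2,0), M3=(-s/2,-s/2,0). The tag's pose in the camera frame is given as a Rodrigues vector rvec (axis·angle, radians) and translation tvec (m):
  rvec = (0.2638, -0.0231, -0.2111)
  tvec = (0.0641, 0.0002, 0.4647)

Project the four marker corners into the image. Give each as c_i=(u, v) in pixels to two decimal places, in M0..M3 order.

c0=(296.41, 428.19) c1=(632.99, 358.18) c2=(590.97, 20.24) c3=(216.34, 98.91)

Intrinsics K: fx=881.8, fy=857.9, cx=314.0, cy=235.0
Marker side s = 0.191 m; corners in marker frame (Z=0):
  M0 = (-0.0955, +0.0955, 0)
  M1 = (+0.0955, +0.0955, 0)
  M2 = (+0.0955, -0.0955, 0)
  M3 = (-0.0955, -0.0955, 0)
rvec = (0.2638, -0.0231, -0.2111), |rvec| = θ = 0.33866 rad = 19.404°
Rodrigues: sinθ=0.33222, 1−cosθ=0.05680; R = I + sinθ·[k]× + (1−cosθ)·[k]×²:
    [+0.97767 +0.20407 -0.05024]
    [-0.21011 +0.94347 -0.25637]
    [-0.00492 +0.26120 +0.96527]
t = (0.0641, 0.0002, 0.4647) m
M0: Pc = R·M0+t = (-0.00978, +0.11037, +0.49011); u = 881.8·(-0.00978)/0.49011 + 314.0 = 296.4069, v = 857.9·(+0.11037)/0.49011 + 235.0 = 428.1858
M1: Pc = R·M1+t = (+0.17696, +0.07024, +0.48918); u = 881.8·(+0.17696)/0.48918 + 314.0 = 632.9853, v = 857.9·(+0.07024)/0.48918 + 235.0 = 358.1776
M2: Pc = R·M2+t = (+0.13798, -0.10997, +0.43929); u = 881.8·(+0.13798)/0.43929 + 314.0 = 590.9710, v = 857.9·(-0.10997)/0.43929 + 235.0 = 20.2423
M3: Pc = R·M3+t = (-0.04876, -0.06984, +0.44022); u = 881.8·(-0.04876)/0.44022 + 314.0 = 216.3388, v = 857.9·(-0.06984)/0.44022 + 235.0 = 98.9053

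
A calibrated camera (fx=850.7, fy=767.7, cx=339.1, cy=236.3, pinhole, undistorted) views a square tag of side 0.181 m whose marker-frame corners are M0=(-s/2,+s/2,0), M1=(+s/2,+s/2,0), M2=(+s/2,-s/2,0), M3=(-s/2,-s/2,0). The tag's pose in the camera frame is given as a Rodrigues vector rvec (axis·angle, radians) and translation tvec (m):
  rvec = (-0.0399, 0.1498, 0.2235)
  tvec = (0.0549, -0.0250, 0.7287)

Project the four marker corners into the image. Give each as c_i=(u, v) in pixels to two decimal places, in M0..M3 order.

c0=(278.68, 281.37) c1=(484.57, 325.57) c2=(531.78, 136.21) c3=(325.28, 99.28)

Intrinsics K: fx=850.7, fy=767.7, cx=339.1, cy=236.3
Marker side s = 0.181 m; corners in marker frame (Z=0):
  M0 = (-0.0905, +0.0905, 0)
  M1 = (+0.0905, +0.0905, 0)
  M2 = (+0.0905, -0.0905, 0)
  M3 = (-0.0905, -0.0905, 0)
rvec = (-0.0399, 0.1498, 0.2235), |rvec| = θ = 0.27200 rad = 15.584°
Rodrigues: sinθ=0.26866, 1−cosθ=0.03676; R = I + sinθ·[k]× + (1−cosθ)·[k]×²:
    [+0.96403 -0.22372 +0.14353]
    [+0.21778 +0.97439 +0.05605]
    [-0.15239 -0.02277 +0.98806]
t = (0.0549, -0.0250, 0.7287) m
M0: Pc = R·M0+t = (-0.05259, +0.04347, +0.74043); u = 850.7·(-0.05259)/0.74043 + 339.1 = 278.6763, v = 767.7·(+0.04347)/0.74043 + 236.3 = 281.3736
M1: Pc = R·M1+t = (+0.12190, +0.08289, +0.71285); u = 850.7·(+0.12190)/0.71285 + 339.1 = 484.5702, v = 767.7·(+0.08289)/0.71285 + 236.3 = 325.5698
M2: Pc = R·M2+t = (+0.16239, -0.09347, +0.71697); u = 850.7·(+0.16239)/0.71697 + 339.1 = 531.7810, v = 767.7·(-0.09347)/0.71697 + 236.3 = 136.2137
M3: Pc = R·M3+t = (-0.01210, -0.13289, +0.74455); u = 850.7·(-0.01210)/0.74455 + 339.1 = 325.2780, v = 767.7·(-0.13289)/0.74455 + 236.3 = 99.2771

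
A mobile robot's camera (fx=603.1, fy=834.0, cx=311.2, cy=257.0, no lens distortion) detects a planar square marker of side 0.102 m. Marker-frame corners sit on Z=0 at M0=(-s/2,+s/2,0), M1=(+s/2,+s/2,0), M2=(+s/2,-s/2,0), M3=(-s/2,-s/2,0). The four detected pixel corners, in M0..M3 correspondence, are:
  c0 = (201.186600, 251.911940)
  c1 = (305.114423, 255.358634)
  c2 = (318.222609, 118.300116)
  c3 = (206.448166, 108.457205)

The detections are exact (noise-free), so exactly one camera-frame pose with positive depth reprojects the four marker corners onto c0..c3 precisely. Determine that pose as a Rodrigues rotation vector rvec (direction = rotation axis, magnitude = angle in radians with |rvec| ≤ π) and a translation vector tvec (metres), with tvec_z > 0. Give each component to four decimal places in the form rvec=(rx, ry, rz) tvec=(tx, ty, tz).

Intrinsics K: fx=603.1, fy=834.0, cx=311.2, cy=257.0
Marker side s = 0.102 m; corners in marker frame (Z=0):
  M0 = (-0.0510, +0.0510, 0)
  M1 = (+0.0510, +0.0510, 0)
  M2 = (+0.0510, -0.0510, 0)
  M3 = (-0.0510, -0.0510, 0)
Detected image corners:
  c0 = (201.186600, 251.911940) px
  c1 = (305.114423, 255.358634) px
  c2 = (318.222609, 118.300116) px
  c3 = (206.448166, 108.457205) px
Planar DLT: solve 8×8 A·h = b for H (H[2,2]=1):
  H  [+1161.99384 +102.02217 +258.69978]
  H  [+139.48763 +1511.73099 +186.25317]
  H  [+0.41164 +0.74833 +1.00000]
B = K⁻¹H; ‖b₁‖=1.763487, ‖b₂‖=1.763487; λ = 2/(‖b₁‖+‖b₂‖) = 0.567058, sign → tz>0 ⇒ λ=+0.567058
r₁ = λ·B[:,0] = (+0.97210,+0.02291,+0.23342); r₂ = λ·B[:,1] = (-0.12304,+0.89710,+0.42435)
r₃ = r₁×r₂ = (-0.19968,-0.44123,+0.87490); SVD([r₁ r₂ r₃]) → R = UVᵀ:
  R  [+0.97210 -0.12304 -0.19968]
  R  [+0.02291 +0.89710 -0.44123]
  R  [+0.23342 +0.42435 +0.87490]
t = (-0.04936, -0.04810, +0.56706) m
tr R = 2.744101; θ = arccos((tr R − 1)/2) = 0.511420 rad = 29.302°
axis k = ((R−Rᵀ)₃₂, (R−Rᵀ)₁₃, (R−Rᵀ)₂₁) / (2 sinθ) = (+0.884298, -0.442475, +0.149106)
rvec = θ·k = (+0.452248, -0.226290, +0.076256)

rvec=(0.4522, -0.2263, 0.0763) tvec=(-0.0494, -0.0481, 0.5671)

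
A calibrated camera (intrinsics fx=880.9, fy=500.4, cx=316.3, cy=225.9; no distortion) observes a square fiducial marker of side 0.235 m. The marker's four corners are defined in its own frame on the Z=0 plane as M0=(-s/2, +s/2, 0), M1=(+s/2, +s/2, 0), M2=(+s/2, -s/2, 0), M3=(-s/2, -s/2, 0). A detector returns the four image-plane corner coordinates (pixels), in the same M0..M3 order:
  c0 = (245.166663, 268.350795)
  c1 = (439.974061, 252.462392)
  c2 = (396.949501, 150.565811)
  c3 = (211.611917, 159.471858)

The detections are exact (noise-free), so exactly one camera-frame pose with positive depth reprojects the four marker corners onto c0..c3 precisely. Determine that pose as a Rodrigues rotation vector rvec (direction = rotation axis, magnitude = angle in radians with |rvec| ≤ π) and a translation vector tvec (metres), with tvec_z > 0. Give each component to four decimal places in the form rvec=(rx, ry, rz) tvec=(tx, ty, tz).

Intrinsics K: fx=880.9, fy=500.4, cx=316.3, cy=225.9
Marker side s = 0.235 m; corners in marker frame (Z=0):
  M0 = (-0.1175, +0.1175, 0)
  M1 = (+0.1175, +0.1175, 0)
  M2 = (+0.1175, -0.1175, 0)
  M3 = (-0.1175, -0.1175, 0)
Detected image corners:
  c0 = (245.166663, 268.350795) px
  c1 = (439.974061, 252.462392) px
  c2 = (396.949501, 150.565811) px
  c3 = (211.611917, 159.471858) px
Planar DLT: solve 8×8 A·h = b for H (H[2,2]=1):
  H  [+889.39123 +78.60361 +325.63819]
  H  [-0.15093 +393.47891 +205.90409]
  H  [+0.25104 -0.26258 +1.00000]
B = K⁻¹H; ‖b₁‖=0.959902, ‖b₂‖=0.959902; λ = 2/(‖b₁‖+‖b₂‖) = 1.041773, sign → tz>0 ⇒ λ=+1.041773
r₁ = λ·B[:,0] = (+0.95791,-0.11838,+0.26153); r₂ = λ·B[:,1] = (+0.19118,+0.94267,-0.27355)
r₃ = r₁×r₂ = (-0.21415,+0.31204,+0.92562); SVD([r₁ r₂ r₃]) → R = UVᵀ:
  R  [+0.95791 +0.19118 -0.21415]
  R  [-0.11838 +0.94267 +0.31204]
  R  [+0.26153 -0.27355 +0.92562]
t = (+0.01104, -0.04163, +1.04177) m
tr R = 2.826195; θ = arccos((tr R − 1)/2) = 0.419979 rad = 24.063°
axis k = ((R−Rᵀ)₃₂, (R−Rᵀ)₁₃, (R−Rᵀ)₂₁) / (2 sinθ) = (-0.718084, -0.583315, -0.379603)
rvec = θ·k = (-0.301580, -0.244980, -0.159425)

rvec=(-0.3016, -0.2450, -0.1594) tvec=(0.0110, -0.0416, 1.0418)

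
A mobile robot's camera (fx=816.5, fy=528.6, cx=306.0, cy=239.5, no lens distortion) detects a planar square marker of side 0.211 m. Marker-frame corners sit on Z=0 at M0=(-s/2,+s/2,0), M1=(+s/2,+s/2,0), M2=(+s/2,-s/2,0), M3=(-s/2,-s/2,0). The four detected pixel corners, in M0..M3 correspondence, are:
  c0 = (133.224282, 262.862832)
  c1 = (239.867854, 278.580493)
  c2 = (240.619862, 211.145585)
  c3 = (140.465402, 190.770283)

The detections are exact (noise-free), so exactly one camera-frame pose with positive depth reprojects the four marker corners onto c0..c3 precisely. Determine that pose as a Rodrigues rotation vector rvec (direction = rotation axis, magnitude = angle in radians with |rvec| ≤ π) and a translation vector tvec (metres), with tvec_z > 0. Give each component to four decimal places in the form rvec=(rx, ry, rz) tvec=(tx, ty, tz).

rvec=(-0.4166, -0.6540, 0.1143) tvec=(-0.2053, -0.0119, 1.4545)

Intrinsics K: fx=816.5, fy=528.6, cx=306.0, cy=239.5
Marker side s = 0.211 m; corners in marker frame (Z=0):
  M0 = (-0.1055, +0.1055, 0)
  M1 = (+0.1055, +0.1055, 0)
  M2 = (+0.1055, -0.1055, 0)
  M3 = (-0.1055, -0.1055, 0)
Detected image corners:
  c0 = (133.224282, 262.862832) px
  c1 = (239.867854, 278.580493) px
  c2 = (240.619862, 211.145585) px
  c3 = (140.465402, 190.770283) px
Planar DLT: solve 8×8 A·h = b for H (H[2,2]=1):
  H  [+563.01477 -71.55000 +190.72810]
  H  [+177.70689 +263.58436 +235.17138]
  H  [+0.38946 -0.28238 +1.00000]
B = K⁻¹H; ‖b₁‖=0.687517, ‖b₂‖=0.687517; λ = 2/(‖b₁‖+‖b₂‖) = 1.454510, sign → tz>0 ⇒ λ=+1.454510
r₁ = λ·B[:,0] = (+0.79066,+0.23232,+0.56647); r₂ = λ·B[:,1] = (+0.02647,+0.91138,-0.41072)
r₃ = r₁×r₂ = (-0.61169,+0.33973,+0.71444); SVD([r₁ r₂ r₃]) → R = UVᵀ:
  R  [+0.79066 +0.02647 -0.61169]
  R  [+0.23232 +0.91138 +0.33973]
  R  [+0.56647 -0.41072 +0.71444]
t = (-0.20534, -0.01191, +1.45451) m
tr R = 2.416469; θ = arccos((tr R − 1)/2) = 0.783802 rad = 44.909°
axis k = ((R−Rᵀ)₃₂, (R−Rᵀ)₁₃, (R−Rᵀ)₂₁) / (2 sinθ) = (-0.531499, -0.834417, +0.145796)
rvec = θ·k = (-0.416591, -0.654018, +0.114275)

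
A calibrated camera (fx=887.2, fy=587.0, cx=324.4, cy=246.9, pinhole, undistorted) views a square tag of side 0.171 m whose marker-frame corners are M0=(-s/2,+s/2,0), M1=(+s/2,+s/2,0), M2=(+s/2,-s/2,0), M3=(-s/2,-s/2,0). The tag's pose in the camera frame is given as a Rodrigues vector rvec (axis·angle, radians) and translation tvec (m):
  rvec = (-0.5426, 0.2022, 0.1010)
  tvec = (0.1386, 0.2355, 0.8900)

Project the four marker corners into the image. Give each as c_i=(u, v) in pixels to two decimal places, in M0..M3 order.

Intrinsics K: fx=887.2, fy=587.0, cx=324.4, cy=246.9
Marker side s = 0.171 m; corners in marker frame (Z=0):
  M0 = (-0.0855, +0.0855, 0)
  M1 = (+0.0855, +0.0855, 0)
  M2 = (+0.0855, -0.0855, 0)
  M3 = (-0.0855, -0.0855, 0)
rvec = (-0.5426, 0.2022, 0.1010), |rvec| = θ = 0.58779 rad = 33.678°
Rodrigues: sinθ=0.55453, 1−cosθ=0.16783; R = I + sinθ·[k]× + (1−cosθ)·[k]×²:
    [+0.97518 -0.14858 +0.16413]
    [+0.04199 +0.85203 +0.52181]
    [-0.21738 -0.50197 +0.83712]
t = (0.1386, 0.2355, 0.8900) m
M0: Pc = R·M0+t = (+0.04252, +0.30476, +0.86567); u = 887.2·(+0.04252)/0.86567 + 324.4 = 367.9758, v = 587.0·(+0.30476)/0.86567 + 246.9 = 453.5534
M1: Pc = R·M1+t = (+0.20927, +0.31194, +0.82850); u = 887.2·(+0.20927)/0.82850 + 324.4 = 548.5032, v = 587.0·(+0.31194)/0.82850 + 246.9 = 467.9123
M2: Pc = R·M2+t = (+0.23468, +0.16624, +0.91433); u = 887.2·(+0.23468)/0.91433 + 324.4 = 552.1176, v = 587.0·(+0.16624)/0.91433 + 246.9 = 353.6269
M3: Pc = R·M3+t = (+0.06793, +0.15906, +0.95150); u = 887.2·(+0.06793)/0.95150 + 324.4 = 387.7348, v = 587.0·(+0.15906)/0.95150 + 246.9 = 345.0280

c0=(367.98, 453.55) c1=(548.50, 467.91) c2=(552.12, 353.63) c3=(387.73, 345.03)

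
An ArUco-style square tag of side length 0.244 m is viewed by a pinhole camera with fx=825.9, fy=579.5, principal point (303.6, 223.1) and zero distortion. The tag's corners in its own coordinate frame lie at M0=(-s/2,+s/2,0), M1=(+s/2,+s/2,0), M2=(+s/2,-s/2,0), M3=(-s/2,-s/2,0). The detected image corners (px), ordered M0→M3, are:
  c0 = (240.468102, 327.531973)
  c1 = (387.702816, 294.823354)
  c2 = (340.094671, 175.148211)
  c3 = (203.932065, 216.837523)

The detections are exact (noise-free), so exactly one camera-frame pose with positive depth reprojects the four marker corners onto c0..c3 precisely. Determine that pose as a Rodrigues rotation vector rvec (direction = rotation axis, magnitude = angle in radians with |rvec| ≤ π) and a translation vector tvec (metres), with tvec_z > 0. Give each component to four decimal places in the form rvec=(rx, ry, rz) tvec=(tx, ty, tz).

Intrinsics K: fx=825.9, fy=579.5, cx=303.6, cy=223.1
Marker side s = 0.244 m; corners in marker frame (Z=0):
  M0 = (-0.1220, +0.1220, 0)
  M1 = (+0.1220, +0.1220, 0)
  M2 = (+0.1220, -0.1220, 0)
  M3 = (-0.1220, -0.1220, 0)
Detected image corners:
  c0 = (240.468102, 327.531973) px
  c1 = (387.702816, 294.823354) px
  c2 = (340.094671, 175.148211) px
  c3 = (203.932065, 216.837523) px
Planar DLT: solve 8×8 A·h = b for H (H[2,2]=1):
  H  [+467.05971 +111.09408 +289.18562]
  H  [-250.78846 +419.05372 +253.01613]
  H  [-0.38595 -0.20565 +1.00000]
B = K⁻¹H; ‖b₁‖=0.854471, ‖b₂‖=0.854471; λ = 2/(‖b₁‖+‖b₂‖) = 1.170314, sign → tz>0 ⇒ λ=+1.170314
r₁ = λ·B[:,0] = (+0.82787,-0.33258,-0.45169); r₂ = λ·B[:,1] = (+0.24589,+0.93894,-0.24067)
r₃ = r₁×r₂ = (+0.50415,+0.08818,+0.85910); SVD([r₁ r₂ r₃]) → R = UVᵀ:
  R  [+0.82787 +0.24589 +0.50415]
  R  [-0.33258 +0.93894 +0.08818]
  R  [-0.45169 -0.24067 +0.85910]
t = (-0.02043, +0.06042, +1.17031) m
tr R = 2.625917; θ = arccos((tr R − 1)/2) = 0.621581 rad = 35.614°
axis k = ((R−Rᵀ)₃₂, (R−Rᵀ)₁₃, (R−Rᵀ)₂₁) / (2 sinθ) = (-0.282358, +0.820712, -0.496695)
rvec = θ·k = (-0.175509, +0.510139, -0.308736)

rvec=(-0.1755, 0.5101, -0.3087) tvec=(-0.0204, 0.0604, 1.1703)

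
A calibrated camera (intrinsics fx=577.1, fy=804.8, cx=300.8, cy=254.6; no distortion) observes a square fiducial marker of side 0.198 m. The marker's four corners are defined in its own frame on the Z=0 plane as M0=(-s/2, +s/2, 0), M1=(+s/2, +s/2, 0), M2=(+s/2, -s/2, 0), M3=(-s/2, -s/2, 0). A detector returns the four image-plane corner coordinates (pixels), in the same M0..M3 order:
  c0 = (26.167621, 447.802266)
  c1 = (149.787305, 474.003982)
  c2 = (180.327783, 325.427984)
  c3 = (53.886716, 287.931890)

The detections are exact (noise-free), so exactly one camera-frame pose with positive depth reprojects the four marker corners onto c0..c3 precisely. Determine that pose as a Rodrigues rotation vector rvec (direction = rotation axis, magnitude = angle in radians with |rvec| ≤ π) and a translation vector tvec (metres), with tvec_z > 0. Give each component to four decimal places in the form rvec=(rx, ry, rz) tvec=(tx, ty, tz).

rvec=(0.2269, -0.2894, 0.2789) tvec=(-0.3197, 0.1530, 0.9390)

Intrinsics K: fx=577.1, fy=804.8, cx=300.8, cy=254.6
Marker side s = 0.198 m; corners in marker frame (Z=0):
  M0 = (-0.0990, +0.0990, 0)
  M1 = (+0.0990, +0.0990, 0)
  M2 = (+0.0990, -0.0990, 0)
  M3 = (-0.0990, -0.0990, 0)
Detected image corners:
  c0 = (26.167621, 447.802266) px
  c1 = (149.787305, 474.003982) px
  c2 = (180.327783, 325.427984) px
  c3 = (53.886716, 287.931890) px
Planar DLT: solve 8×8 A·h = b for H (H[2,2]=1):
  H  [+665.21540 -127.77246 +104.31208]
  H  [+287.13188 +851.25803 +385.77021]
  H  [+0.33043 +0.19095 +1.00000]
B = K⁻¹H; ‖b₁‖=1.064943, ‖b₂‖=1.064943; λ = 2/(‖b₁‖+‖b₂‖) = 0.939017, sign → tz>0 ⇒ λ=+0.939017
r₁ = λ·B[:,0] = (+0.92066,+0.23686,+0.31028); r₂ = λ·B[:,1] = (-0.30136,+0.93650,+0.17931)
r₃ = r₁×r₂ = (-0.24811,-0.25859,+0.93358); SVD([r₁ r₂ r₃]) → R = UVᵀ:
  R  [+0.92066 -0.30136 -0.24811]
  R  [+0.23686 +0.93650 -0.25859]
  R  [+0.31028 +0.17931 +0.93358]
t = (-0.31971, +0.15305, +0.93902) m
tr R = 2.790743; θ = arccos((tr R − 1)/2) = 0.461532 rad = 26.444°
axis k = ((R−Rᵀ)₃₂, (R−Rᵀ)₁₃, (R−Rᵀ)₂₁) / (2 sinθ) = (+0.491667, -0.626957, +0.604308)
rvec = θ·k = (+0.226920, -0.289361, +0.278907)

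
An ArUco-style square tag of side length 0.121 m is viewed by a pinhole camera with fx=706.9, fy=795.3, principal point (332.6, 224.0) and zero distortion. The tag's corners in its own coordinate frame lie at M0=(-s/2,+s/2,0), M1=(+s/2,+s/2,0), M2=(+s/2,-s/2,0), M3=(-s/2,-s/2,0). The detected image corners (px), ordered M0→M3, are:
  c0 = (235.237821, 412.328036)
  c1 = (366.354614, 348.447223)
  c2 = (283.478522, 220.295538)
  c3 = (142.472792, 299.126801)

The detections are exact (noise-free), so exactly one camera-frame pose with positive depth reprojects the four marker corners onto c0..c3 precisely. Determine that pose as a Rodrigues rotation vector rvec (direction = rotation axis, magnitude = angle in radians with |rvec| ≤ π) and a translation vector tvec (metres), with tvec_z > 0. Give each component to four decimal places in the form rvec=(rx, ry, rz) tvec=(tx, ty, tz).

rvec=(0.5716, 0.1317, -0.5071) tvec=(-0.0565, 0.0670, 0.5304)

Intrinsics K: fx=706.9, fy=795.3, cx=332.6, cy=224.0
Marker side s = 0.121 m; corners in marker frame (Z=0):
  M0 = (-0.0605, +0.0605, 0)
  M1 = (+0.0605, +0.0605, 0)
  M2 = (+0.0605, -0.0605, 0)
  M3 = (-0.0605, -0.0605, 0)
Detected image corners:
  c0 = (235.237821, 412.328036) px
  c1 = (366.354614, 348.447223) px
  c2 = (283.478522, 220.295538) px
  c3 = (142.472792, 299.126801) px
Planar DLT: solve 8×8 A·h = b for H (H[2,2]=1):
  H  [+997.88658 +961.53600 +257.31950]
  H  [-741.20636 +1287.73827 +324.42715]
  H  [-0.48399 +0.91305 +1.00000]
B = K⁻¹H; ‖b₁‖=1.885422, ‖b₂‖=1.885422; λ = 2/(‖b₁‖+‖b₂‖) = 0.530385, sign → tz>0 ⇒ λ=+0.530385
r₁ = λ·B[:,0] = (+0.86949,-0.42201,-0.25670); r₂ = λ·B[:,1] = (+0.49359,+0.72240,+0.48427)
r₃ = r₁×r₂ = (-0.01893,-0.54777,+0.83641); SVD([r₁ r₂ r₃]) → R = UVᵀ:
  R  [+0.86949 +0.49359 -0.01893]
  R  [-0.42201 +0.72240 -0.54777]
  R  [-0.25670 +0.48427 +0.83641]
t = (-0.05648, +0.06697, +0.53039) m
tr R = 2.428301; θ = arccos((tr R − 1)/2) = 0.775387 rad = 44.426°
axis k = ((R−Rᵀ)₃₂, (R−Rᵀ)₁₃, (R−Rᵀ)₂₁) / (2 sinθ) = (+0.737178, +0.169839, -0.654005)
rvec = θ·k = (+0.571598, +0.131691, -0.507107)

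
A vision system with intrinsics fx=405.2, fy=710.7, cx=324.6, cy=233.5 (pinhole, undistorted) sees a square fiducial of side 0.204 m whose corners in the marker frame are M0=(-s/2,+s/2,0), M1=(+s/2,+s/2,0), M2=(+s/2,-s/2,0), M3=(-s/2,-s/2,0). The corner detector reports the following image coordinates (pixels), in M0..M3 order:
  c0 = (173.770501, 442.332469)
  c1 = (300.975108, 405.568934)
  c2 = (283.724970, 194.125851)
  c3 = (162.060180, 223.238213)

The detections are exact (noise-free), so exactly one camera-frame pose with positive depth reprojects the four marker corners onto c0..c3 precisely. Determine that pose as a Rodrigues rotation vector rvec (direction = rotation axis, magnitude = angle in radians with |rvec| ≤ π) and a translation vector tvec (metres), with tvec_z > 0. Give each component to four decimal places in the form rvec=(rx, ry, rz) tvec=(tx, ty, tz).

rvec=(-0.1644, -0.0812, -0.1489) tvec=(-0.1549, 0.0754, 0.6695)

Intrinsics K: fx=405.2, fy=710.7, cx=324.6, cy=233.5
Marker side s = 0.204 m; corners in marker frame (Z=0):
  M0 = (-0.1020, +0.1020, 0)
  M1 = (+0.1020, +0.1020, 0)
  M2 = (+0.1020, -0.1020, 0)
  M3 = (-0.1020, -0.1020, 0)
Detected image corners:
  c0 = (173.770501, 442.332469) px
  c1 = (300.975108, 405.568934) px
  c2 = (283.724970, 194.125851) px
  c3 = (162.060180, 223.238213) px
Planar DLT: solve 8×8 A·h = b for H (H[2,2]=1):
  H  [+641.49341 +17.24460 +230.83777]
  H  [-117.24293 +980.84934 +313.51121]
  H  [+0.13837 -0.23434 +1.00000]
B = K⁻¹H; ‖b₁‖=1.493690, ‖b₂‖=1.493690; λ = 2/(‖b₁‖+‖b₂‖) = 0.669483, sign → tz>0 ⇒ λ=+0.669483
r₁ = λ·B[:,0] = (+0.98568,-0.14088,+0.09264); r₂ = λ·B[:,1] = (+0.15417,+0.97551,-0.15688)
r₃ = r₁×r₂ = (-0.06827,+0.16892,+0.98326); SVD([r₁ r₂ r₃]) → R = UVᵀ:
  R  [+0.98568 +0.15417 -0.06827]
  R  [-0.14088 +0.97551 +0.16892]
  R  [+0.09264 -0.15688 +0.98326]
t = (-0.15492, +0.07537, +0.66948) m
tr R = 2.944455; θ = arccos((tr R − 1)/2) = 0.236228 rad = 13.535°
axis k = ((R−Rᵀ)₃₂, (R−Rᵀ)₁₃, (R−Rᵀ)₂₁) / (2 sinθ) = (-0.696054, -0.343760, -0.630348)
rvec = θ·k = (-0.164427, -0.081206, -0.148906)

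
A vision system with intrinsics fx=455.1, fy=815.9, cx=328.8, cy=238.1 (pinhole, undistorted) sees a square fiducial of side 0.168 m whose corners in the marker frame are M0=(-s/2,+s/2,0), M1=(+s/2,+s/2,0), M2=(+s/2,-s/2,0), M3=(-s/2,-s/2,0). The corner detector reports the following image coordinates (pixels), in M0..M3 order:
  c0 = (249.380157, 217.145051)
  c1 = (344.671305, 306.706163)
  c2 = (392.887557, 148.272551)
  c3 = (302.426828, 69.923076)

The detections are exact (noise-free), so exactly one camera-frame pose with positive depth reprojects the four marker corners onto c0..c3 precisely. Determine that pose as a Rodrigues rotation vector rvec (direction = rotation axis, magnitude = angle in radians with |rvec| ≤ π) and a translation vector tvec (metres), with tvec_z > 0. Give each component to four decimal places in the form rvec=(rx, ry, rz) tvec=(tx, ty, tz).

rvec=(-0.3421, 0.0709, 0.4927) tvec=(-0.0101, -0.0497, 0.7232)

Intrinsics K: fx=455.1, fy=815.9, cx=328.8, cy=238.1
Marker side s = 0.168 m; corners in marker frame (Z=0):
  M0 = (-0.0840, +0.0840, 0)
  M1 = (+0.0840, +0.0840, 0)
  M2 = (+0.0840, -0.0840, 0)
  M3 = (-0.0840, -0.0840, 0)
Detected image corners:
  c0 = (249.380157, 217.145051) px
  c1 = (344.671305, 306.706163) px
  c2 = (392.887557, 148.272551) px
  c3 = (302.426828, 69.923076) px
Planar DLT: solve 8×8 A·h = b for H (H[2,2]=1):
  H  [+486.19069 -437.46855 +322.43733]
  H  [+460.49206 +830.93475 +182.08324]
  H  [-0.20517 -0.42143 +1.00000]
B = K⁻¹H; ‖b₁‖=1.382673, ‖b₂‖=1.382673; λ = 2/(‖b₁‖+‖b₂‖) = 0.723237, sign → tz>0 ⇒ λ=+0.723237
r₁ = λ·B[:,0] = (+0.87985,+0.45150,-0.14838); r₂ = λ·B[:,1] = (-0.47501,+0.82551,-0.30479)
r₃ = r₁×r₂ = (-0.01512,+0.33865,+0.94079); SVD([r₁ r₂ r₃]) → R = UVᵀ:
  R  [+0.87985 -0.47501 -0.01512]
  R  [+0.45150 +0.82551 +0.33865]
  R  [-0.14838 -0.30479 +0.94079]
t = (-0.01011, -0.04965, +0.72324) m
tr R = 2.646148; θ = arccos((tr R − 1)/2) = 0.603994 rad = 34.606°
axis k = ((R−Rᵀ)₃₂, (R−Rᵀ)₁₃, (R−Rᵀ)₂₁) / (2 sinθ) = (-0.566478, +0.117323, +0.815682)
rvec = θ·k = (-0.342149, +0.070862, +0.492667)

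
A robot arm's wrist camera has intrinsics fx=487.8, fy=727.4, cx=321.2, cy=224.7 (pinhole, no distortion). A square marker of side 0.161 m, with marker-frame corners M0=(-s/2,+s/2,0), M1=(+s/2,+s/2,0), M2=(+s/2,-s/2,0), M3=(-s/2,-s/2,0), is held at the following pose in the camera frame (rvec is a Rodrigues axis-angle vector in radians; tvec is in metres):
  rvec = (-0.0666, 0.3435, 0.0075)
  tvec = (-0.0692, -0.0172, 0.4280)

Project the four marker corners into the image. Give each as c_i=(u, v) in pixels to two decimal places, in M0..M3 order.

c0=(162.38, 327.26) c1=(327.48, 340.13) c2=(330.93, 49.42) c3=(169.12, 71.08)

Intrinsics K: fx=487.8, fy=727.4, cx=321.2, cy=224.7
Marker side s = 0.161 m; corners in marker frame (Z=0):
  M0 = (-0.0805, +0.0805, 0)
  M1 = (+0.0805, +0.0805, 0)
  M2 = (+0.0805, -0.0805, 0)
  M3 = (-0.0805, -0.0805, 0)
rvec = (-0.0666, 0.3435, 0.0075), |rvec| = θ = 0.34998 rad = 20.052°
Rodrigues: sinθ=0.34288, 1−cosθ=0.06062; R = I + sinθ·[k]× + (1−cosθ)·[k]×²:
    [+0.94158 -0.01867 +0.33628]
    [-0.00397 +0.99778 +0.06652]
    [-0.33678 -0.06397 +0.93941]
t = (-0.0692, -0.0172, 0.4280) m
M0: Pc = R·M0+t = (-0.14650, +0.06344, +0.44996); u = 487.8·(-0.14650)/0.44996 + 321.2 = 162.3804, v = 727.4·(+0.06344)/0.44996 + 224.7 = 327.2578
M1: Pc = R·M1+t = (+0.00509, +0.06280, +0.39574); u = 487.8·(+0.00509)/0.39574 + 321.2 = 327.4789, v = 727.4·(+0.06280)/0.39574 + 224.7 = 340.1333
M2: Pc = R·M2+t = (+0.00810, -0.09784, +0.40604); u = 487.8·(+0.00810)/0.40604 + 321.2 = 330.9308, v = 727.4·(-0.09784)/0.40604 + 224.7 = 49.4225
M3: Pc = R·M3+t = (-0.14349, -0.09720, +0.46026); u = 487.8·(-0.14349)/0.46026 + 321.2 = 169.1202, v = 727.4·(-0.09720)/0.46026 + 224.7 = 71.0825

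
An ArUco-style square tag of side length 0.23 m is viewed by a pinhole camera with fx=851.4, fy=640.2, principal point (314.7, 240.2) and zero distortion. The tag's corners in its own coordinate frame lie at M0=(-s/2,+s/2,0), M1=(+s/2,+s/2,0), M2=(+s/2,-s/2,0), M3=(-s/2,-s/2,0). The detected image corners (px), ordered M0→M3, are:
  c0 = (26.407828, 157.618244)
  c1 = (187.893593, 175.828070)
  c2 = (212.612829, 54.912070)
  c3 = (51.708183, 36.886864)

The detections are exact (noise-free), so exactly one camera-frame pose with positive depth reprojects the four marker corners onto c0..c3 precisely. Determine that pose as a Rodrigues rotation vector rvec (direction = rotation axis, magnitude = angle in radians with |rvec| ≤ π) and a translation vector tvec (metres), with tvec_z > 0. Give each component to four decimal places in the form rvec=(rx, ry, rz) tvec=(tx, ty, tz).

Intrinsics K: fx=851.4, fy=640.2, cx=314.7, cy=240.2
Marker side s = 0.23 m; corners in marker frame (Z=0):
  M0 = (-0.1150, +0.1150, 0)
  M1 = (+0.1150, +0.1150, 0)
  M2 = (+0.1150, -0.1150, 0)
  M3 = (-0.1150, -0.1150, 0)
Detected image corners:
  c0 = (26.407828, 157.618244) px
  c1 = (187.893593, 175.828070) px
  c2 = (212.612829, 54.912070) px
  c3 = (51.708183, 36.886864) px
Planar DLT: solve 8×8 A·h = b for H (H[2,2]=1):
  H  [+700.34432 -110.69225 +119.64020]
  H  [+78.32502 +523.58465 +106.19352]
  H  [-0.00420 -0.01633 +1.00000]
B = K⁻¹H; ‖b₁‖=0.833405, ‖b₂‖=0.833405; λ = 2/(‖b₁‖+‖b₂‖) = 1.199896, sign → tz>0 ⇒ λ=+1.199896
r₁ = λ·B[:,0] = (+0.98887,+0.14869,-0.00503); r₂ = λ·B[:,1] = (-0.14876,+0.98868,-0.01959)
r₃ = r₁×r₂ = (+0.00206,+0.02012,+0.99980); SVD([r₁ r₂ r₃]) → R = UVᵀ:
  R  [+0.98887 -0.14876 +0.00206]
  R  [+0.14869 +0.98868 +0.02012]
  R  [-0.00503 -0.01959 +0.99980]
t = (-0.27490, -0.25116, +1.19990) m
tr R = 2.977346; θ = arccos((tr R − 1)/2) = 0.150656 rad = 8.632°
axis k = ((R−Rᵀ)₃₂, (R−Rᵀ)₁₃, (R−Rᵀ)₂₁) / (2 sinθ) = (-0.132283, +0.023649, +0.990930)
rvec = θ·k = (-0.019929, +0.003563, +0.149289)

rvec=(-0.0199, 0.0036, 0.1493) tvec=(-0.2749, -0.2512, 1.1999)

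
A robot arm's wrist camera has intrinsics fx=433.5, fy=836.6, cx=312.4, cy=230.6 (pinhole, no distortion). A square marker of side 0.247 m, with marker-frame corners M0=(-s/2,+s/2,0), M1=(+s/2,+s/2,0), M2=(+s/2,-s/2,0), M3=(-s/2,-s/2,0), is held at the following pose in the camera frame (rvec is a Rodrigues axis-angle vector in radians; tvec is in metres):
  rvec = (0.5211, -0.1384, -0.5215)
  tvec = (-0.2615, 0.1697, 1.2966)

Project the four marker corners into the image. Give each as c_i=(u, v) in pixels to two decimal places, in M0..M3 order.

c0=(212.44, 429.91) c1=(280.22, 352.75) c2=(238.79, 241.07) c3=(164.15, 326.17)

Intrinsics K: fx=433.5, fy=836.6, cx=312.4, cy=230.6
Marker side s = 0.247 m; corners in marker frame (Z=0):
  M0 = (-0.1235, +0.1235, 0)
  M1 = (+0.1235, +0.1235, 0)
  M2 = (+0.1235, -0.1235, 0)
  M3 = (-0.1235, -0.1235, 0)
rvec = (0.5211, -0.1384, -0.5215), |rvec| = θ = 0.75011 rad = 42.978°
Rodrigues: sinθ=0.68172, 1−cosθ=0.26838; R = I + sinθ·[k]× + (1−cosθ)·[k]×²:
    [+0.86114 +0.43955 -0.25541]
    [-0.50835 +0.74075 -0.43916]
    [-0.00384 +0.50802 +0.86134]
t = (-0.2615, 0.1697, 1.2966) m
M0: Pc = R·M0+t = (-0.31357, +0.32396, +1.35981); u = 433.5·(-0.31357)/1.35981 + 312.4 = 212.4372, v = 836.6·(+0.32396)/1.35981 + 230.6 = 429.9130
M1: Pc = R·M1+t = (-0.10086, +0.19840, +1.35887); u = 433.5·(-0.10086)/1.35887 + 312.4 = 280.2226, v = 836.6·(+0.19840)/1.35887 + 230.6 = 352.7478
M2: Pc = R·M2+t = (-0.20943, +0.01544, +1.23339); u = 433.5·(-0.20943)/1.23339 + 312.4 = 238.7899, v = 836.6·(+0.01544)/1.23339 + 230.6 = 241.0698
M3: Pc = R·M3+t = (-0.42214, +0.14100, +1.23433); u = 433.5·(-0.42214)/1.23433 + 312.4 = 164.1454, v = 836.6·(+0.14100)/1.23433 + 230.6 = 326.1653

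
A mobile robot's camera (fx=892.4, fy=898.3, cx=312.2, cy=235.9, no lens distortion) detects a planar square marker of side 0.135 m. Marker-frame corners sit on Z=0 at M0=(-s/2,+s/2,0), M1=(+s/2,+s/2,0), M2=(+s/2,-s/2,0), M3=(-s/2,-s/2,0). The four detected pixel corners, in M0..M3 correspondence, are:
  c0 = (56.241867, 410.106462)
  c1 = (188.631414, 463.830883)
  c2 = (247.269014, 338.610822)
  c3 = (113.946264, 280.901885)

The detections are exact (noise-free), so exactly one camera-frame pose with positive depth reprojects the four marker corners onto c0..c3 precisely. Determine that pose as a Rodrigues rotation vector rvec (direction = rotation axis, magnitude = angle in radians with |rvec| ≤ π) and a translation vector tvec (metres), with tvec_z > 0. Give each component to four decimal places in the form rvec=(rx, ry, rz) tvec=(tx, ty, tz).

rvec=(0.1395, -0.1224, 0.4330) tvec=(-0.1509, 0.1295, 0.8408)

Intrinsics K: fx=892.4, fy=898.3, cx=312.2, cy=235.9
Marker side s = 0.135 m; corners in marker frame (Z=0):
  M0 = (-0.0675, +0.0675, 0)
  M1 = (+0.0675, +0.0675, 0)
  M2 = (+0.0675, -0.0675, 0)
  M3 = (-0.0675, -0.0675, 0)
Detected image corners:
  c0 = (56.241867, 410.106462) px
  c1 = (188.631414, 463.830883) px
  c2 = (247.269014, 338.610822) px
  c3 = (113.946264, 280.901885) px
Planar DLT: solve 8×8 A·h = b for H (H[2,2]=1):
  H  [+1010.69045 -411.40623 +152.05626]
  H  [+478.13447 +990.26456 +374.24605]
  H  [+0.17556 +0.12890 +1.00000]
B = K⁻¹H; ‖b₁‖=1.189330, ‖b₂‖=1.189330; λ = 2/(‖b₁‖+‖b₂‖) = 0.840809, sign → tz>0 ⇒ λ=+0.840809
r₁ = λ·B[:,0] = (+0.90062,+0.40877,+0.14761); r₂ = λ·B[:,1] = (-0.42554,+0.89843,+0.10838)
r₃ = r₁×r₂ = (-0.08832,-0.16042,+0.98309); SVD([r₁ r₂ r₃]) → R = UVᵀ:
  R  [+0.90062 -0.42554 -0.08832]
  R  [+0.40877 +0.89843 -0.16042]
  R  [+0.14761 +0.10838 +0.98309]
t = (-0.15089, +0.12949, +0.84081) m
tr R = 2.782137; θ = arccos((tr R − 1)/2) = 0.471102 rad = 26.992°
axis k = ((R−Rᵀ)₃₂, (R−Rᵀ)₁₃, (R−Rᵀ)₂₁) / (2 sinθ) = (+0.296123, -0.259906, +0.919108)
rvec = θ·k = (+0.139504, -0.122442, +0.432994)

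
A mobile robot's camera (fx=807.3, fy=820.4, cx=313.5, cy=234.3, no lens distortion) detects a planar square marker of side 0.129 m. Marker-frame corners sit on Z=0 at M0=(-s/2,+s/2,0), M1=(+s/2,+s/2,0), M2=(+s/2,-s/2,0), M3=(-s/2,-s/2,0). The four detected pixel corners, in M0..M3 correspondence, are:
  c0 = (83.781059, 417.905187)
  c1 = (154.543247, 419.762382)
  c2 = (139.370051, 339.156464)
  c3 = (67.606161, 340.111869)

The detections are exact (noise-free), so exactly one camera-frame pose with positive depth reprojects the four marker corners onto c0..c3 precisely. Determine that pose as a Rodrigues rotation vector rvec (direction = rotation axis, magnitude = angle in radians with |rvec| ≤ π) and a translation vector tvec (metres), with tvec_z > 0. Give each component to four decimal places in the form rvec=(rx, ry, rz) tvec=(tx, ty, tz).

Intrinsics K: fx=807.3, fy=820.4, cx=313.5, cy=234.3
Marker side s = 0.129 m; corners in marker frame (Z=0):
  M0 = (-0.0645, +0.0645, 0)
  M1 = (+0.0645, +0.0645, 0)
  M2 = (+0.0645, -0.0645, 0)
  M3 = (-0.0645, -0.0645, 0)
Detected image corners:
  c0 = (83.781059, 417.905187) px
  c1 = (154.543247, 419.762382) px
  c2 = (139.370051, 339.156464) px
  c3 = (67.606161, 340.111869) px
Planar DLT: solve 8×8 A·h = b for H (H[2,2]=1):
  H  [+521.62955 +140.46826 +110.77602]
  H  [-101.15225 +678.12237 +379.66347]
  H  [-0.27626 +0.16973 +1.00000]
B = K⁻¹H; ‖b₁‖=0.803700, ‖b₂‖=0.803700; λ = 2/(‖b₁‖+‖b₂‖) = 1.244245, sign → tz>0 ⇒ λ=+1.244245
r₁ = λ·B[:,0] = (+0.93744,-0.05524,-0.34373); r₂ = λ·B[:,1] = (+0.13449,+0.96815,+0.21118)
r₃ = r₁×r₂ = (+0.32112,-0.24420,+0.91501); SVD([r₁ r₂ r₃]) → R = UVᵀ:
  R  [+0.93744 +0.13449 +0.32112]
  R  [-0.05524 +0.96815 -0.24420]
  R  [-0.34373 +0.21118 +0.91501]
t = (-0.31245, +0.22046, +1.24425) m
tr R = 2.820604; θ = arccos((tr R − 1)/2) = 0.426783 rad = 24.453°
axis k = ((R−Rᵀ)₃₂, (R−Rᵀ)₁₃, (R−Rᵀ)₂₁) / (2 sinθ) = (+0.550049, +0.803072, -0.229173)
rvec = θ·k = (+0.234752, +0.342738, -0.097807)

rvec=(0.2348, 0.3427, -0.0978) tvec=(-0.3124, 0.2205, 1.2442)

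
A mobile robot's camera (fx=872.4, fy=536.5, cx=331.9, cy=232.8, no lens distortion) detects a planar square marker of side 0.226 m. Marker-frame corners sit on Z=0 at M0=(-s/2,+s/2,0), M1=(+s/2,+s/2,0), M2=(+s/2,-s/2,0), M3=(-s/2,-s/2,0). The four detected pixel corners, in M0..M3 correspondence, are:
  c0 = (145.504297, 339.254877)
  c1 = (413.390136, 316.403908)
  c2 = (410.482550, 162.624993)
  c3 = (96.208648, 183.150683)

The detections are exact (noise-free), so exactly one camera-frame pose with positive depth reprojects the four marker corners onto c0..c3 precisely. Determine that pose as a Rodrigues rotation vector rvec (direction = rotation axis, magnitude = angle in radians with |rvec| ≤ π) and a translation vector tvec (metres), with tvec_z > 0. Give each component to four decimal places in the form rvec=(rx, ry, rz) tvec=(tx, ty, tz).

Intrinsics K: fx=872.4, fy=536.5, cx=331.9, cy=232.8
Marker side s = 0.226 m; corners in marker frame (Z=0):
  M0 = (-0.1130, +0.1130, 0)
  M1 = (+0.1130, +0.1130, 0)
  M2 = (+0.1130, -0.1130, 0)
  M3 = (-0.1130, -0.1130, 0)
Detected image corners:
  c0 = (145.504297, 339.254877) px
  c1 = (413.390136, 316.403908) px
  c2 = (410.482550, 162.624993) px
  c3 = (96.208648, 183.150683) px
Planar DLT: solve 8×8 A·h = b for H (H[2,2]=1):
  H  [+1323.39554 +297.55873 +270.09652]
  H  [-55.54301 +858.36856 +256.20387]
  H  [+0.16306 +0.69053 +1.00000]
B = K⁻¹H; ‖b₁‖=1.474370, ‖b₂‖=1.474370; λ = 2/(‖b₁‖+‖b₂‖) = 0.678256, sign → tz>0 ⇒ λ=+0.678256
r₁ = λ·B[:,0] = (+0.98681,-0.11821,+0.11060); r₂ = λ·B[:,1] = (+0.05316,+0.88194,+0.46836)
r₃ = r₁×r₂ = (-0.15291,-0.45630,+0.87659); SVD([r₁ r₂ r₃]) → R = UVᵀ:
  R  [+0.98681 +0.05316 -0.15291]
  R  [-0.11821 +0.88194 -0.45630]
  R  [+0.11060 +0.46836 +0.87659]
t = (-0.04805, +0.02959, +0.67826) m
tr R = 2.745336; θ = arccos((tr R − 1)/2) = 0.510156 rad = 29.230°
axis k = ((R−Rᵀ)₃₂, (R−Rᵀ)₁₃, (R−Rᵀ)₂₁) / (2 sinθ) = (+0.946791, -0.269812, -0.175467)
rvec = θ·k = (+0.483011, -0.137646, -0.089515)

rvec=(0.4830, -0.1376, -0.0895) tvec=(-0.0480, 0.0296, 0.6783)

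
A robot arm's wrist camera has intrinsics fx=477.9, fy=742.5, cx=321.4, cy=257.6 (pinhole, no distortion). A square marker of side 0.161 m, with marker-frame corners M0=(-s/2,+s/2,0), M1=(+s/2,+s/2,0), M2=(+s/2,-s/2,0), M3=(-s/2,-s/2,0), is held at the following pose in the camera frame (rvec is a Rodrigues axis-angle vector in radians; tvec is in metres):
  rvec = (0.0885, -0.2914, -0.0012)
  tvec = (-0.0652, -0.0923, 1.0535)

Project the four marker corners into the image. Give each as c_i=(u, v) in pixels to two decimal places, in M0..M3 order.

c0=(255.41, 249.74) c1=(326.24, 248.53) c2=(327.14, 137.08) c3=(255.38, 133.27)

Intrinsics K: fx=477.9, fy=742.5, cx=321.4, cy=257.6
Marker side s = 0.161 m; corners in marker frame (Z=0):
  M0 = (-0.0805, +0.0805, 0)
  M1 = (+0.0805, +0.0805, 0)
  M2 = (+0.0805, -0.0805, 0)
  M3 = (-0.0805, -0.0805, 0)
rvec = (0.0885, -0.2914, -0.0012), |rvec| = θ = 0.30454 rad = 17.449°
Rodrigues: sinθ=0.29986, 1−cosθ=0.04602; R = I + sinθ·[k]× + (1−cosθ)·[k]×²:
    [+0.95787 -0.01161 -0.28697]
    [-0.01398 +0.99611 -0.08696]
    [+0.28686 +0.08731 +0.95398]
t = (-0.0652, -0.0923, 1.0535) m
M0: Pc = R·M0+t = (-0.14324, -0.01099, +1.03744); u = 477.9·(-0.14324)/1.03744 + 321.4 = 255.4142, v = 742.5·(-0.01099)/1.03744 + 257.6 = 249.7360
M1: Pc = R·M1+t = (+0.01097, -0.01324, +1.08362); u = 477.9·(+0.01097)/1.08362 + 321.4 = 326.2396, v = 742.5·(-0.01324)/1.08362 + 257.6 = 248.5293
M2: Pc = R·M2+t = (+0.01284, -0.17361, +1.06956); u = 477.9·(+0.01284)/1.06956 + 321.4 = 327.1386, v = 742.5·(-0.17361)/1.06956 + 257.6 = 137.0770
M3: Pc = R·M3+t = (-0.14137, -0.17136, +1.02338); u = 477.9·(-0.14137)/1.02338 + 321.4 = 255.3810, v = 742.5·(-0.17136)/1.02338 + 257.6 = 133.2704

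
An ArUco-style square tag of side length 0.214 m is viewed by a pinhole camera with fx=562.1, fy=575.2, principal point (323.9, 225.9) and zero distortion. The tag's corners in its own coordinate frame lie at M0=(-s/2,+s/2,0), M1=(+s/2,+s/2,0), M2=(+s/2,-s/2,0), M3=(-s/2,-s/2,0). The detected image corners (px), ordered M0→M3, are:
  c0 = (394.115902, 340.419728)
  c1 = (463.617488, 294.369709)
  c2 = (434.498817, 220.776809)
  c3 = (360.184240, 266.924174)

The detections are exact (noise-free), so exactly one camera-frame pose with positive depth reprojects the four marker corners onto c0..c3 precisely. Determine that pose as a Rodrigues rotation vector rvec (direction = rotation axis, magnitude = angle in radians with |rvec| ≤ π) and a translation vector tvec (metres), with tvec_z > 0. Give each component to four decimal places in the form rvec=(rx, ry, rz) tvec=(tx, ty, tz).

rvec=(0.2889, -0.2895, -0.4826) tvec=(0.2189, 0.1312, 1.3640)

Intrinsics K: fx=562.1, fy=575.2, cx=323.9, cy=225.9
Marker side s = 0.214 m; corners in marker frame (Z=0):
  M0 = (-0.1070, +0.1070, 0)
  M1 = (+0.1070, +0.1070, 0)
  M2 = (+0.1070, -0.1070, 0)
  M3 = (-0.1070, -0.1070, 0)
Detected image corners:
  c0 = (394.115902, 340.419728) px
  c1 = (463.617488, 294.369709) px
  c2 = (434.498817, 220.776809) px
  c3 = (360.184240, 266.924174) px
Planar DLT: solve 8×8 A·h = b for H (H[2,2]=1):
  H  [+397.24718 +249.36726 +414.09447]
  H  [-173.61375 +413.11509 +281.22900]
  H  [+0.14894 +0.24747 +1.00000]
B = K⁻¹H; ‖b₁‖=0.733164, ‖b₂‖=0.733164; λ = 2/(‖b₁‖+‖b₂‖) = 1.363951, sign → tz>0 ⇒ λ=+1.363951
r₁ = λ·B[:,0] = (+0.84687,-0.49146,+0.20314); r₂ = λ·B[:,1] = (+0.41059,+0.84704,+0.33754)
r₃ = r₁×r₂ = (-0.33796,-0.20245,+0.91913); SVD([r₁ r₂ r₃]) → R = UVᵀ:
  R  [+0.84687 +0.41059 -0.33796]
  R  [-0.49146 +0.84704 -0.20245]
  R  [+0.20314 +0.33754 +0.91913]
t = (+0.21886, +0.13120, +1.36395) m
tr R = 2.613045; θ = arccos((tr R − 1)/2) = 0.632550 rad = 36.242°
axis k = ((R−Rᵀ)₃₂, (R−Rᵀ)₁₃, (R−Rᵀ)₂₁) / (2 sinθ) = (+0.456688, -0.457625, -0.762899)
rvec = θ·k = (+0.288878, -0.289471, -0.482572)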